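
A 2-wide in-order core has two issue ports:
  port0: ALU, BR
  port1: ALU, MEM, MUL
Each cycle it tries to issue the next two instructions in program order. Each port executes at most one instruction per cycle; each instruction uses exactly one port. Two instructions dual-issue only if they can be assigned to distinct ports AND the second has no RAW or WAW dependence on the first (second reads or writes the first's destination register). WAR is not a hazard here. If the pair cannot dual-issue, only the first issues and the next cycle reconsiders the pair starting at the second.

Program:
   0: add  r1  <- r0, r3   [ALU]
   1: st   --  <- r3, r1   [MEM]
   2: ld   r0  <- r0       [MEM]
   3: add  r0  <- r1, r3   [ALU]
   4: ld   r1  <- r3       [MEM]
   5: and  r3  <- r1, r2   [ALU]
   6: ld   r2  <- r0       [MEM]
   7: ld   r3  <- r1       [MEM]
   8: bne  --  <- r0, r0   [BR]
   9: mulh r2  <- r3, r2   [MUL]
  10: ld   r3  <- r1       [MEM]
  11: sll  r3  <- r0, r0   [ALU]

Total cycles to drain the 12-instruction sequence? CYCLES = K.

c0: i0 add  RAW r1
c1: i1 st  no-port MEM/MEM
c2: i2 ld  WAW r0
c3: i3/i4 add/ld  2-wide
c4: i5/i6 and/ld  2-wide
c5: i7/i8 ld/bne  2-wide
c6: i9 mulh  no-port MUL/MEM
c7: i10 ld  WAW r3
c8: i11 sll  tail

CYCLES = 9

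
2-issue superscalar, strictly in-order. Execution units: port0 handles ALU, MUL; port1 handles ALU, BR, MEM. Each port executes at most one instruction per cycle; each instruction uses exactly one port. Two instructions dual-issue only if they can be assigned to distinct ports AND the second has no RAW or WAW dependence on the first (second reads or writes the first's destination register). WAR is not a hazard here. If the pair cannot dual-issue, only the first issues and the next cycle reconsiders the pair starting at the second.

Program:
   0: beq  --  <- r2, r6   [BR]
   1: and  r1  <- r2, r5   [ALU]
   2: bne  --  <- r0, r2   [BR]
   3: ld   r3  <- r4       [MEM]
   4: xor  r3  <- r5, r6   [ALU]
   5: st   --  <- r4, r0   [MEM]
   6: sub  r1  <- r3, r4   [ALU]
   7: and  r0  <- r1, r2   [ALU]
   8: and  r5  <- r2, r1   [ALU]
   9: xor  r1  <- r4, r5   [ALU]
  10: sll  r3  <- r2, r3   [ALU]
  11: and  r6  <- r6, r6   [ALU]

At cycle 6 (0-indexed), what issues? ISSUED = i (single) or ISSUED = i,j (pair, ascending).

0. beq/and @i0/i1  | 2-wide
1. bne @i2  | no-port BR/MEM
2. ld @i3  | WAW r3
3. xor/st @i4/i5  | 2-wide
4. sub @i6  | RAW r1
5. and/and @i7/i8  | 2-wide
6. xor/sll @i9/i10  | 2-wide
7. and @i11  | tail

ISSUED = 9,10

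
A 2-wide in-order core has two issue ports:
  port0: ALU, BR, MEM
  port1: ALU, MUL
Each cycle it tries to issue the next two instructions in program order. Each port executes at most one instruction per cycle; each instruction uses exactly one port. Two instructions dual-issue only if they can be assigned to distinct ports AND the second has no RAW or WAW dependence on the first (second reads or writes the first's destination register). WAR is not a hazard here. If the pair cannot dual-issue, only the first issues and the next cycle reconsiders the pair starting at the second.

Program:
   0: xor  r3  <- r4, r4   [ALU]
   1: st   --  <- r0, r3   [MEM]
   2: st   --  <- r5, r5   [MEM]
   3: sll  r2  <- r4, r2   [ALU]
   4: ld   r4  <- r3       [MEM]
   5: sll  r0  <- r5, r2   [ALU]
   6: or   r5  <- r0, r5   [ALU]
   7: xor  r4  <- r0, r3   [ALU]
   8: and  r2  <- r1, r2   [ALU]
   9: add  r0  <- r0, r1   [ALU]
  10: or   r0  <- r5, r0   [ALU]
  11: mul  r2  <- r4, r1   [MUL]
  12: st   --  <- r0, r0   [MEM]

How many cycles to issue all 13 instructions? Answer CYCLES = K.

0. xor @i0  | RAW r3
1. st @i1  | no-port MEM/MEM
2. st;sll @i2,i3  | 2-wide
3. ld;sll @i4,i5  | 2-wide
4. or;xor @i6,i7  | 2-wide
5. and;add @i8,i9  | 2-wide
6. or;mul @i10,i11  | 2-wide
7. st @i12  | tail

CYCLES = 8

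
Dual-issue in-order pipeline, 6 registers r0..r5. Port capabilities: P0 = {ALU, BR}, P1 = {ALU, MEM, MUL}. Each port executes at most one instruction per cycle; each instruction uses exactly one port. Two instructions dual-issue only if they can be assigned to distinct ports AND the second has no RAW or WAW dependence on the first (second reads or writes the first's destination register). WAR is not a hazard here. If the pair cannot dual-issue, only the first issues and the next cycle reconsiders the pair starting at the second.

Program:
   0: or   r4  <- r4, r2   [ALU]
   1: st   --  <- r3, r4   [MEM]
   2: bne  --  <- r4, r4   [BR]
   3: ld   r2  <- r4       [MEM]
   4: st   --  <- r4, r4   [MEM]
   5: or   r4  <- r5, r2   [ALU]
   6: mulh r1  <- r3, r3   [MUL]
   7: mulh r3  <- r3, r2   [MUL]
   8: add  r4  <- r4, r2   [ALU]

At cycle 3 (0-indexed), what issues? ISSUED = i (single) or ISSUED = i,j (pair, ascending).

ISSUED = 4,5

#0 head=0: or i0 RAW r4
#1 head=1: st+bne i1/i2 pair
#2 head=3: ld i3 no-port MEM/MEM
#3 head=4: st+or i4/i5 pair
#4 head=6: mulh i6 no-port MUL/MUL
#5 head=7: mulh+add i7/i8 pair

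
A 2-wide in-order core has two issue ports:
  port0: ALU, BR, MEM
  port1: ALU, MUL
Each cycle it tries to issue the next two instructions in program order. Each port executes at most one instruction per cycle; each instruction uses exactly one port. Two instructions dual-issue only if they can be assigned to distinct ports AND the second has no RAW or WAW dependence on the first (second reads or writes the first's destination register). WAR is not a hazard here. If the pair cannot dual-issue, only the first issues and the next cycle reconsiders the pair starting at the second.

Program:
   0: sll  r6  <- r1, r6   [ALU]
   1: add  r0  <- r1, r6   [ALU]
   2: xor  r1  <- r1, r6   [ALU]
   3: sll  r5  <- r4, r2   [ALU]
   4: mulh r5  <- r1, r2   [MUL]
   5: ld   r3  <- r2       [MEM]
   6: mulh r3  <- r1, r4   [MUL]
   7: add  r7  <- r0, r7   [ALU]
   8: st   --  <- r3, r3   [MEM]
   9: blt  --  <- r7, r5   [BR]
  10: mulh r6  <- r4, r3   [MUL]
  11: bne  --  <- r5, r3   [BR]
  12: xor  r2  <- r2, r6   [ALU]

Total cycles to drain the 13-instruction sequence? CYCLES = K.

t=0 i0:sll.ALU ; RAW r6
t=1 i1+i2:add.ALU;xor.ALU ; pair
t=2 i3:sll.ALU ; WAW r5
t=3 i4+i5:mulh.MUL;ld.MEM ; pair
t=4 i6+i7:mulh.MUL;add.ALU ; pair
t=5 i8:st.MEM ; no-port MEM/BR
t=6 i9+i10:blt.BR;mulh.MUL ; pair
t=7 i11+i12:bne.BR;xor.ALU ; pair

CYCLES = 8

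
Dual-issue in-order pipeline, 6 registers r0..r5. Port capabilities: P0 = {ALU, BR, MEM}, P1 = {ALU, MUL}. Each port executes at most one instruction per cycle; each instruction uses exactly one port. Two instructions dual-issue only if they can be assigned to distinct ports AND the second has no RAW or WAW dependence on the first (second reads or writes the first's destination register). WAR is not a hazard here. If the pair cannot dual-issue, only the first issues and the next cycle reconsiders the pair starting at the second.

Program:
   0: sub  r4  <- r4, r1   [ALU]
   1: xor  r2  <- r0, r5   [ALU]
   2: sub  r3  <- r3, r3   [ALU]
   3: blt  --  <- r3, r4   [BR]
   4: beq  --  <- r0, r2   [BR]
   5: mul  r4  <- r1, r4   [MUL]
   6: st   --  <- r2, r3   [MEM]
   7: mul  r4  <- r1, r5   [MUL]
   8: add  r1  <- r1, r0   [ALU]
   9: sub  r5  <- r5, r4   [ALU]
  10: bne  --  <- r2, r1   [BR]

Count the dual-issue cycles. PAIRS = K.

PAIRS = 4

t=0 i0,i1:sub/xor ; pair
t=1 i2:sub ; RAW r3
t=2 i3:blt ; no-port BR/BR
t=3 i4,i5:beq/mul ; pair
t=4 i6,i7:st/mul ; pair
t=5 i8,i9:add/sub ; pair
t=6 i10:bne ; tail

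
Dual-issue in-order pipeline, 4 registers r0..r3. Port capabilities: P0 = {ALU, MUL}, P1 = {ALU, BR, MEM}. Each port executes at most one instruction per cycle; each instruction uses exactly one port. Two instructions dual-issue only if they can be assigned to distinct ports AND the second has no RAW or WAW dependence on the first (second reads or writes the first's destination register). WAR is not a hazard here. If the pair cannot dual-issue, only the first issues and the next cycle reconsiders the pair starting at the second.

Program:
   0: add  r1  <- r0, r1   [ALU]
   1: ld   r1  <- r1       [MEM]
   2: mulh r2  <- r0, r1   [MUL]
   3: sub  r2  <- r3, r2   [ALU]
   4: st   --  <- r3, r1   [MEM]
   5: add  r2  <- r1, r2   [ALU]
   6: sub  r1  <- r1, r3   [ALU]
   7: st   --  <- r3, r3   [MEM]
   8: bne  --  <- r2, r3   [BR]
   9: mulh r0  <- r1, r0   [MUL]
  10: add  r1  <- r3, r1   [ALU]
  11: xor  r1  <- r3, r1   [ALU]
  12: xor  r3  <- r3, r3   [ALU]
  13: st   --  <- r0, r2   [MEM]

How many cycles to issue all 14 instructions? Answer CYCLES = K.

CYCLES = 10

c0: i0 add  RAW+WAW r1
c1: i1 ld  RAW r1
c2: i2 mulh  RAW+WAW r2
c3: i3&i4 sub/st  dual
c4: i5&i6 add/sub  dual
c5: i7 st  no-port MEM/BR
c6: i8&i9 bne/mulh  dual
c7: i10 add  RAW+WAW r1
c8: i11&i12 xor/xor  dual
c9: i13 st  tail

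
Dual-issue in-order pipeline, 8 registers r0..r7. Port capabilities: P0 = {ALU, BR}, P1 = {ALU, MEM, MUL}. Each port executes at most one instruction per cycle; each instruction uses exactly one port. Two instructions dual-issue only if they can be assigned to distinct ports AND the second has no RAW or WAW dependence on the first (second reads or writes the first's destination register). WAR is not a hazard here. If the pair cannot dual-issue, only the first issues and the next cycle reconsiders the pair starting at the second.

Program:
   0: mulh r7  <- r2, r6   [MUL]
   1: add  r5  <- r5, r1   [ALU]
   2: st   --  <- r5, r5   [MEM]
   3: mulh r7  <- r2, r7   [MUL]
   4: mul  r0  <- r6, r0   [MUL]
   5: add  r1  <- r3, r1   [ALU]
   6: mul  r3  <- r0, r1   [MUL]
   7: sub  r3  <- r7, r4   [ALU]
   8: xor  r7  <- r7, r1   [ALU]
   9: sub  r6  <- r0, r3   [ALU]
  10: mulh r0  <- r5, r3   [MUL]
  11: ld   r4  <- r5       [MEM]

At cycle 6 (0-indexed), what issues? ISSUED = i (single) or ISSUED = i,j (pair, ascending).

ISSUED = 9,10

c0: i0+i1 mulh/add  dual
c1: i2 st  no-port MEM/MUL
c2: i3 mulh  no-port MUL/MUL
c3: i4+i5 mul/add  dual
c4: i6 mul  WAW r3
c5: i7+i8 sub/xor  dual
c6: i9+i10 sub/mulh  dual
c7: i11 ld  tail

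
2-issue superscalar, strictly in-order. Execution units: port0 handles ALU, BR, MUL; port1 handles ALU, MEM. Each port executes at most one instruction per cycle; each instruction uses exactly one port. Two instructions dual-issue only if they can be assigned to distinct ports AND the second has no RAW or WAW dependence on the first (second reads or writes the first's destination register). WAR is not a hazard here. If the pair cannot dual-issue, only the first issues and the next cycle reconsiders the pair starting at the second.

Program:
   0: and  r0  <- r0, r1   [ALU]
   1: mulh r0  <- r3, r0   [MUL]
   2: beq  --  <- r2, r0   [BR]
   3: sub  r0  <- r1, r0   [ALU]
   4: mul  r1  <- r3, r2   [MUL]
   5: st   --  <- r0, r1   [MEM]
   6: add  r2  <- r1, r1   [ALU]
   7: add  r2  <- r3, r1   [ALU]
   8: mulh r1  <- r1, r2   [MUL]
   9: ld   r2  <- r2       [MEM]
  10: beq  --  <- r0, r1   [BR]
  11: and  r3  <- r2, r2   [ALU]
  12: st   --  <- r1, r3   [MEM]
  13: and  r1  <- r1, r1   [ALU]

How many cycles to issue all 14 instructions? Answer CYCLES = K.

[0] i0  and  -- RAW+WAW r0
[1] i1  mulh  -- no-port MUL/BR
[2] i2+i3  beq;sub  -- pair
[3] i4  mul  -- RAW r1
[4] i5+i6  st;add  -- pair
[5] i7  add  -- RAW r2
[6] i8+i9  mulh;ld  -- pair
[7] i10+i11  beq;and  -- pair
[8] i12+i13  st;and  -- pair

CYCLES = 9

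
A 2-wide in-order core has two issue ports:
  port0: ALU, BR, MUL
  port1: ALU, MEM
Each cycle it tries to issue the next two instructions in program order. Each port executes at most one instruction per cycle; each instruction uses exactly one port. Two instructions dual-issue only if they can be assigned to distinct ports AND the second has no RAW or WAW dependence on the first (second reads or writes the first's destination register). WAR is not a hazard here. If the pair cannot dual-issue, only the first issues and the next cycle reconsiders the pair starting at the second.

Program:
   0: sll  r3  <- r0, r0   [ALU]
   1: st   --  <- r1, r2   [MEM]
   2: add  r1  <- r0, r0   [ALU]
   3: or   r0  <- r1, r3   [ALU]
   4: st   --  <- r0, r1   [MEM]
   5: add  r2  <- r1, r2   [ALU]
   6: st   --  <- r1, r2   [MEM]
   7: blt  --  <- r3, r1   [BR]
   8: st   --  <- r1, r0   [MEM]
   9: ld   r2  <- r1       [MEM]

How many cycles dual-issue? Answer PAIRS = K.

PAIRS = 3

t=0 i0/i1:sll.ALU+st.MEM ; 2-wide
t=1 i2:add.ALU ; RAW r1
t=2 i3:or.ALU ; RAW r0
t=3 i4/i5:st.MEM+add.ALU ; 2-wide
t=4 i6/i7:st.MEM+blt.BR ; 2-wide
t=5 i8:st.MEM ; no-port MEM/MEM
t=6 i9:ld.MEM ; tail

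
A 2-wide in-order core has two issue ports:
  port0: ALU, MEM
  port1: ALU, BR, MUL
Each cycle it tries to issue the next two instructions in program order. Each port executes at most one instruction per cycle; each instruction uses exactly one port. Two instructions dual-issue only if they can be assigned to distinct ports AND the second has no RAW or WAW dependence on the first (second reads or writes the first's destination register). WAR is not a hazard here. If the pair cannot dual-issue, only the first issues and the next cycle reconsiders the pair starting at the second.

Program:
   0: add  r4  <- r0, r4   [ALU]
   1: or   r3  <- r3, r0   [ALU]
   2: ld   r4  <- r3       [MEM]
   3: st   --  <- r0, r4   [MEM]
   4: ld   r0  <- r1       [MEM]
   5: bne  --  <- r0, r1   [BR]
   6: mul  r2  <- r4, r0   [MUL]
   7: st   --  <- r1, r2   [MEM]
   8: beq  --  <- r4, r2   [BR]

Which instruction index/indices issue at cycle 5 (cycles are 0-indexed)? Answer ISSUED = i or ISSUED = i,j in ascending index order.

  cy0 -> i0+i1 (add+or) dual
  cy1 -> i2 (ld) no-port MEM/MEM
  cy2 -> i3 (st) no-port MEM/MEM
  cy3 -> i4 (ld) RAW r0
  cy4 -> i5 (bne) no-port BR/MUL
  cy5 -> i6 (mul) RAW r2
  cy6 -> i7+i8 (st+beq) dual

ISSUED = 6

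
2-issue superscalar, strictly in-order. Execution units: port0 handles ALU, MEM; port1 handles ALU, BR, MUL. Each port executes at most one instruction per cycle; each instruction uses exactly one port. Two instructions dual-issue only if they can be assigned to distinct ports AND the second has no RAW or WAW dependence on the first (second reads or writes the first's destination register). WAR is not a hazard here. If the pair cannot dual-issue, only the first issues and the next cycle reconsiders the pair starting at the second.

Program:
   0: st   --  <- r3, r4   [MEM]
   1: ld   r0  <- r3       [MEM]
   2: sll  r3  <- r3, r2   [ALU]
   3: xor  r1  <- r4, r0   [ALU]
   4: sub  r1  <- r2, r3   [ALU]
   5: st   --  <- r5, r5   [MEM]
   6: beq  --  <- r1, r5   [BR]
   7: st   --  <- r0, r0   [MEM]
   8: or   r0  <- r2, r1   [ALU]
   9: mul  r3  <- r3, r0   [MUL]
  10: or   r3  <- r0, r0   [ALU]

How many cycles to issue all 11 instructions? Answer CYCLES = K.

CYCLES = 8

  cy0 -> i0 (st) no-port MEM/MEM
  cy1 -> i1,i2 (ld sll) dual
  cy2 -> i3 (xor) WAW r1
  cy3 -> i4,i5 (sub st) dual
  cy4 -> i6,i7 (beq st) dual
  cy5 -> i8 (or) RAW r0
  cy6 -> i9 (mul) WAW r3
  cy7 -> i10 (or) tail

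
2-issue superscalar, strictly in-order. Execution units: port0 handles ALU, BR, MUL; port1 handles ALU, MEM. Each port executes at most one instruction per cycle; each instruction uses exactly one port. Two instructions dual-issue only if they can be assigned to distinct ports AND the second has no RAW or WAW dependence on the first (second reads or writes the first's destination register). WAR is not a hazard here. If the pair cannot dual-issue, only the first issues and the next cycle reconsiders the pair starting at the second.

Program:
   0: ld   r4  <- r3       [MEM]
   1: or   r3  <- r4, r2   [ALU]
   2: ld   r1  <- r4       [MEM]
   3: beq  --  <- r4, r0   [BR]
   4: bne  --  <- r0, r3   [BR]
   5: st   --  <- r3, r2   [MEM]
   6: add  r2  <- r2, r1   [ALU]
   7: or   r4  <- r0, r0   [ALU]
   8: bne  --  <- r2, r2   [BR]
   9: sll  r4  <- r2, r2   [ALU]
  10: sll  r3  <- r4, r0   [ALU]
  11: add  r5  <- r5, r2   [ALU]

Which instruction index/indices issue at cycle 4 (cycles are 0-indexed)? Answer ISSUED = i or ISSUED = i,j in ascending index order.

ISSUED = 6,7

  cy0 -> i0 (ld.MEM) RAW r4
  cy1 -> i1/i2 (or.ALU+ld.MEM) dual
  cy2 -> i3 (beq.BR) no-port BR/BR
  cy3 -> i4/i5 (bne.BR+st.MEM) dual
  cy4 -> i6/i7 (add.ALU+or.ALU) dual
  cy5 -> i8/i9 (bne.BR+sll.ALU) dual
  cy6 -> i10/i11 (sll.ALU+add.ALU) dual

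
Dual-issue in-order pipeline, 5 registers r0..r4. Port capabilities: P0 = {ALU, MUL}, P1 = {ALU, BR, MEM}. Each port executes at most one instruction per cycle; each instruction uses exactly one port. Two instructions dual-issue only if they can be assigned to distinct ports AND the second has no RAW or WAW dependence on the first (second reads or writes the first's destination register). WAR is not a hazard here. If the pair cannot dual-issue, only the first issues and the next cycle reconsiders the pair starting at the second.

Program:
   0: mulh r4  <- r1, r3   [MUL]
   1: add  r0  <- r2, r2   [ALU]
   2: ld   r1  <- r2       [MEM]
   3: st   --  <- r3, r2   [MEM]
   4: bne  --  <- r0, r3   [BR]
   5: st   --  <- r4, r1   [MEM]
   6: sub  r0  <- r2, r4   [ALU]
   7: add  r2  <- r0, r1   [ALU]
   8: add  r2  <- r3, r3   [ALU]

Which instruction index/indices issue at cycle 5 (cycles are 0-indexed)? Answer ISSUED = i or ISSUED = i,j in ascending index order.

  cy0 -> i0+i1 (mulh;add) pair
  cy1 -> i2 (ld) no-port MEM/MEM
  cy2 -> i3 (st) no-port MEM/BR
  cy3 -> i4 (bne) no-port BR/MEM
  cy4 -> i5+i6 (st;sub) pair
  cy5 -> i7 (add) WAW r2
  cy6 -> i8 (add) tail

ISSUED = 7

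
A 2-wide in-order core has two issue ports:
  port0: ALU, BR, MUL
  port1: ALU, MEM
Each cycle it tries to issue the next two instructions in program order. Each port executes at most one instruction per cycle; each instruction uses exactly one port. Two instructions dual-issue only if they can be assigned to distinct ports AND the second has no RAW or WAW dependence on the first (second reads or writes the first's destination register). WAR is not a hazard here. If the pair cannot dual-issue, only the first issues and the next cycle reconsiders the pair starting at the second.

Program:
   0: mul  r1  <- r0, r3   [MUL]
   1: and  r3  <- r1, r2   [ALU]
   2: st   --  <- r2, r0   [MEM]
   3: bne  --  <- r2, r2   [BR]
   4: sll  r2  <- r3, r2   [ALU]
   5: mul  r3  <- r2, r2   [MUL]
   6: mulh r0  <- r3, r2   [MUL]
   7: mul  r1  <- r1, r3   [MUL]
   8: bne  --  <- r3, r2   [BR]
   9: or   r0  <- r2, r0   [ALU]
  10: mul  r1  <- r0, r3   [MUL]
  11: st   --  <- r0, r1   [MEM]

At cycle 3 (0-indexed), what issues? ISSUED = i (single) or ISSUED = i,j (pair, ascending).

t=0 i0:mul ; RAW r1
t=1 i1+i2:and+st ; pair
t=2 i3+i4:bne+sll ; pair
t=3 i5:mul ; no-port MUL/MUL
t=4 i6:mulh ; no-port MUL/MUL
t=5 i7:mul ; no-port MUL/BR
t=6 i8+i9:bne+or ; pair
t=7 i10:mul ; RAW r1
t=8 i11:st ; tail

ISSUED = 5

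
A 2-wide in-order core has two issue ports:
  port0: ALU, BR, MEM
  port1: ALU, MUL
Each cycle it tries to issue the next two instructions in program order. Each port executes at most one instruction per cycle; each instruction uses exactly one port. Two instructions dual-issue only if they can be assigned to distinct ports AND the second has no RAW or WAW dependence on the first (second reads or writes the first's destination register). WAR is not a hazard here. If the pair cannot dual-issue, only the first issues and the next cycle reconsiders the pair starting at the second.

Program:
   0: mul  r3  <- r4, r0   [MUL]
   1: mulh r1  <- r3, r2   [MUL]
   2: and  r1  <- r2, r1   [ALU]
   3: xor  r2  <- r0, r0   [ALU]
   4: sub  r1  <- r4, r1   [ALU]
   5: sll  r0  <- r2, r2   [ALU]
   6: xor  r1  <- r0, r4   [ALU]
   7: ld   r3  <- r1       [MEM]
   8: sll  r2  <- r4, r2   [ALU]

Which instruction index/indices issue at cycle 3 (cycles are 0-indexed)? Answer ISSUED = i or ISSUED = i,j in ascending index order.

ISSUED = 4,5

t=0 i0:mul.MUL ; no-port MUL/MUL
t=1 i1:mulh.MUL ; RAW+WAW r1
t=2 i2+i3:and.ALU+xor.ALU ; dual
t=3 i4+i5:sub.ALU+sll.ALU ; dual
t=4 i6:xor.ALU ; RAW r1
t=5 i7+i8:ld.MEM+sll.ALU ; dual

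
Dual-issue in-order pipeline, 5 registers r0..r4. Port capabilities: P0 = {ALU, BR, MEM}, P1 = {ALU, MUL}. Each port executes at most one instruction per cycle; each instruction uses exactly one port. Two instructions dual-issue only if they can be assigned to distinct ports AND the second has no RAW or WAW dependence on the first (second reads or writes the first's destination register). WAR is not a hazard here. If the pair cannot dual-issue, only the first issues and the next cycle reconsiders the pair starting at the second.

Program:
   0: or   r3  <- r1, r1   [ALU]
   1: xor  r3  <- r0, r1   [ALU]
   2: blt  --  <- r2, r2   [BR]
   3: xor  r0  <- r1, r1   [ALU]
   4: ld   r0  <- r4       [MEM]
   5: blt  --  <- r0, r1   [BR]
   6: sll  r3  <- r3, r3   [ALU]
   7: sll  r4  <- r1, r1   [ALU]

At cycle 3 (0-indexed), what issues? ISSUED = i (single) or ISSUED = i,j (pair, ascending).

  cy0 -> i0 (or.ALU) WAW r3
  cy1 -> i1&i2 (xor.ALU;blt.BR) dual
  cy2 -> i3 (xor.ALU) WAW r0
  cy3 -> i4 (ld.MEM) no-port MEM/BR
  cy4 -> i5&i6 (blt.BR;sll.ALU) dual
  cy5 -> i7 (sll.ALU) tail

ISSUED = 4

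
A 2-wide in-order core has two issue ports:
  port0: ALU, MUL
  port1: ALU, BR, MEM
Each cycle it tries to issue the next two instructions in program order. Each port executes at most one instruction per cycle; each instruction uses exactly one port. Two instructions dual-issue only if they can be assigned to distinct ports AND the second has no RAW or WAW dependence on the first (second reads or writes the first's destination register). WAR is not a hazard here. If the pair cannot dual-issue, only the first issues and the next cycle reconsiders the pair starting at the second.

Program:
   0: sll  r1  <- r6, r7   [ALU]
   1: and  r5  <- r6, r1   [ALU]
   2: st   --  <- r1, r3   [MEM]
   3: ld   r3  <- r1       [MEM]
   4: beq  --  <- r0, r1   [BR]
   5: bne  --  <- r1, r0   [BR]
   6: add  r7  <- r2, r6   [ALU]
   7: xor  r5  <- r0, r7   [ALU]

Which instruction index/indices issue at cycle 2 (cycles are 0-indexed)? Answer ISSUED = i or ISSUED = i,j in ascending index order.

ISSUED = 3

t=0 i0:sll.ALU ; RAW r1
t=1 i1,i2:and.ALU;st.MEM ; dual
t=2 i3:ld.MEM ; no-port MEM/BR
t=3 i4:beq.BR ; no-port BR/BR
t=4 i5,i6:bne.BR;add.ALU ; dual
t=5 i7:xor.ALU ; tail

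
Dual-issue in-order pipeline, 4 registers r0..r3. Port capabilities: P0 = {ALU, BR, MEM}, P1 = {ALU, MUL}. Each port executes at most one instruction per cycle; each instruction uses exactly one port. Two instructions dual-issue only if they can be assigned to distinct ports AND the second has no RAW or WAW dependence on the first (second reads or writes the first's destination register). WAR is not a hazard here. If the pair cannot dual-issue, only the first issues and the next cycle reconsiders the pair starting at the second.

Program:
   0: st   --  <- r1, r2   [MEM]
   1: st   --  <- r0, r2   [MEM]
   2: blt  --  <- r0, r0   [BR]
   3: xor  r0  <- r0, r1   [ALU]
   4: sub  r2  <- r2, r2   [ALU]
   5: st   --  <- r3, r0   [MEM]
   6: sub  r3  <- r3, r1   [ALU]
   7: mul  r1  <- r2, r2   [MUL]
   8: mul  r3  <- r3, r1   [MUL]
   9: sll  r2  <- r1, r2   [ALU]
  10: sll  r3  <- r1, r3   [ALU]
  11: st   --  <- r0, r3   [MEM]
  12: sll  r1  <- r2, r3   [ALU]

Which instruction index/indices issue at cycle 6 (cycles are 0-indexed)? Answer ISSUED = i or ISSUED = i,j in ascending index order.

[0] i0  st.MEM  -- no-port MEM/MEM
[1] i1  st.MEM  -- no-port MEM/BR
[2] i2+i3  blt.BR/xor.ALU  -- pair
[3] i4+i5  sub.ALU/st.MEM  -- pair
[4] i6+i7  sub.ALU/mul.MUL  -- pair
[5] i8+i9  mul.MUL/sll.ALU  -- pair
[6] i10  sll.ALU  -- RAW r3
[7] i11+i12  st.MEM/sll.ALU  -- pair

ISSUED = 10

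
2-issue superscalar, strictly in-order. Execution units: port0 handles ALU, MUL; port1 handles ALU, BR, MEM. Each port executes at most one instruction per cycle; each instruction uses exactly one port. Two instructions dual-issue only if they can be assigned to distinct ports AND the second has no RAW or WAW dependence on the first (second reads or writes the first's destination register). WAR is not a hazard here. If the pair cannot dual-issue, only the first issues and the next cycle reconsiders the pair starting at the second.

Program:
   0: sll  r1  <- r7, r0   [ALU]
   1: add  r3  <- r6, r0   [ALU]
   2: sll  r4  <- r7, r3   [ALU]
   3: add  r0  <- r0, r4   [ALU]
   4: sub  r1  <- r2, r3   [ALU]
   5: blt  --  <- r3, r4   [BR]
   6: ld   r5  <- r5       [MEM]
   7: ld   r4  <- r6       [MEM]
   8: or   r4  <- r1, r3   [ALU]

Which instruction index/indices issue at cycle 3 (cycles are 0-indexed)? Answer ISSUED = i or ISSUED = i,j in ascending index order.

ISSUED = 5

#0 head=0: sll add i0,i1 dual
#1 head=2: sll i2 RAW r4
#2 head=3: add sub i3,i4 dual
#3 head=5: blt i5 no-port BR/MEM
#4 head=6: ld i6 no-port MEM/MEM
#5 head=7: ld i7 WAW r4
#6 head=8: or i8 tail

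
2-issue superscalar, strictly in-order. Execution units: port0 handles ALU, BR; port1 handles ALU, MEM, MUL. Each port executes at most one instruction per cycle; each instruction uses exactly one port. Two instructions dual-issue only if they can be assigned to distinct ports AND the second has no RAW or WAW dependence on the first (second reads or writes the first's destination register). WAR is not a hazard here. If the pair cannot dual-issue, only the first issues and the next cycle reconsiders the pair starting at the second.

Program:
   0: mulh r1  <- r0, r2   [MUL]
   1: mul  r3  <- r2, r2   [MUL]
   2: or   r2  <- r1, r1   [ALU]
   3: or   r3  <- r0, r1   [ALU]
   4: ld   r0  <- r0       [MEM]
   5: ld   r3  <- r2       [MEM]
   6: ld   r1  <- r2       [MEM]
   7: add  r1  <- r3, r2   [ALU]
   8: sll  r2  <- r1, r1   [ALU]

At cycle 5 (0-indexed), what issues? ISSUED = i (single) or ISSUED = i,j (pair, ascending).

c0: i0 mulh.MUL  no-port MUL/MUL
c1: i1+i2 mul.MUL/or.ALU  2-wide
c2: i3+i4 or.ALU/ld.MEM  2-wide
c3: i5 ld.MEM  no-port MEM/MEM
c4: i6 ld.MEM  WAW r1
c5: i7 add.ALU  RAW r1
c6: i8 sll.ALU  tail

ISSUED = 7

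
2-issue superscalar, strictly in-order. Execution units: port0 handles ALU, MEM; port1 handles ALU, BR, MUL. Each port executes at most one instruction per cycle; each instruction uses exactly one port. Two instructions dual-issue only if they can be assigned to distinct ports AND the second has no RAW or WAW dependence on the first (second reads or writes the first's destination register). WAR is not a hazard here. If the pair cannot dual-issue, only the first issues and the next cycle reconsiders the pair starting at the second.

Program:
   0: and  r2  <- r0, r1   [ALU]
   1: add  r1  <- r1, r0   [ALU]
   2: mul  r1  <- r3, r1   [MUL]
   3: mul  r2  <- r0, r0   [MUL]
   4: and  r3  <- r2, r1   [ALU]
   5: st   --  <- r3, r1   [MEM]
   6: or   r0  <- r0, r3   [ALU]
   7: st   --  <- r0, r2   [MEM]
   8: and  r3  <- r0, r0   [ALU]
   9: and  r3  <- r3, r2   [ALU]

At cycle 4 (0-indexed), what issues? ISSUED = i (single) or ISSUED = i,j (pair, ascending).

ISSUED = 5,6

c0: i0/i1 and add  pair
c1: i2 mul  no-port MUL/MUL
c2: i3 mul  RAW r2
c3: i4 and  RAW r3
c4: i5/i6 st or  pair
c5: i7/i8 st and  pair
c6: i9 and  tail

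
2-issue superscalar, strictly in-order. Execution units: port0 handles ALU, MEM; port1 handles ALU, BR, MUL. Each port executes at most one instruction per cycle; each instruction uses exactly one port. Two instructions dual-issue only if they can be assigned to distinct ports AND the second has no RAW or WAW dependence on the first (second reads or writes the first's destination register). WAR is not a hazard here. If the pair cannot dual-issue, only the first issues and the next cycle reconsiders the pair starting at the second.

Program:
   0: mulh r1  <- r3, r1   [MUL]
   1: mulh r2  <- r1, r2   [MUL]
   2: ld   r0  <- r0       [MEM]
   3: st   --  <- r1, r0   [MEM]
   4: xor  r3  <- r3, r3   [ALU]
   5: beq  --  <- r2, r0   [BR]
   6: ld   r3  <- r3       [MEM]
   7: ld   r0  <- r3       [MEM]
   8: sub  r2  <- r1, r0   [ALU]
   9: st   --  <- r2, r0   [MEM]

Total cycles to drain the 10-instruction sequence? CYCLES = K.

CYCLES = 7

#0 head=0: mulh i0 no-port MUL/MUL
#1 head=1: mulh/ld i1,i2 pair
#2 head=3: st/xor i3,i4 pair
#3 head=5: beq/ld i5,i6 pair
#4 head=7: ld i7 RAW r0
#5 head=8: sub i8 RAW r2
#6 head=9: st i9 tail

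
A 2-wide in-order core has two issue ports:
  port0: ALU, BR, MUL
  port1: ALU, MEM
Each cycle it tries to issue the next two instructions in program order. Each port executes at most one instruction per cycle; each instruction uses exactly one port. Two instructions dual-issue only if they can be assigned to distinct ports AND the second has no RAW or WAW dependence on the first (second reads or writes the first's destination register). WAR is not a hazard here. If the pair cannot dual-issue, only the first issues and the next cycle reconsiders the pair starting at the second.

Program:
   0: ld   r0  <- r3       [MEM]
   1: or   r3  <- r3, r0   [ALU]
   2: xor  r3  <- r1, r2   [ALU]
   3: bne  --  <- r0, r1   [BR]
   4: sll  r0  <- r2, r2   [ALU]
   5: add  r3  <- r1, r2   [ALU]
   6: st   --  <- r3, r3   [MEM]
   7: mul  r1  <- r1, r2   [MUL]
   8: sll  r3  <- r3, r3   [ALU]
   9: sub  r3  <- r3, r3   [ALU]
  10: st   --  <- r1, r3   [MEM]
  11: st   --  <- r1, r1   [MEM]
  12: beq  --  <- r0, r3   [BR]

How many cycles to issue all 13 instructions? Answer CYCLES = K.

t=0 i0:ld ; RAW r0
t=1 i1:or ; WAW r3
t=2 i2+i3:xor;bne ; dual
t=3 i4+i5:sll;add ; dual
t=4 i6+i7:st;mul ; dual
t=5 i8:sll ; RAW+WAW r3
t=6 i9:sub ; RAW r3
t=7 i10:st ; no-port MEM/MEM
t=8 i11+i12:st;beq ; dual

CYCLES = 9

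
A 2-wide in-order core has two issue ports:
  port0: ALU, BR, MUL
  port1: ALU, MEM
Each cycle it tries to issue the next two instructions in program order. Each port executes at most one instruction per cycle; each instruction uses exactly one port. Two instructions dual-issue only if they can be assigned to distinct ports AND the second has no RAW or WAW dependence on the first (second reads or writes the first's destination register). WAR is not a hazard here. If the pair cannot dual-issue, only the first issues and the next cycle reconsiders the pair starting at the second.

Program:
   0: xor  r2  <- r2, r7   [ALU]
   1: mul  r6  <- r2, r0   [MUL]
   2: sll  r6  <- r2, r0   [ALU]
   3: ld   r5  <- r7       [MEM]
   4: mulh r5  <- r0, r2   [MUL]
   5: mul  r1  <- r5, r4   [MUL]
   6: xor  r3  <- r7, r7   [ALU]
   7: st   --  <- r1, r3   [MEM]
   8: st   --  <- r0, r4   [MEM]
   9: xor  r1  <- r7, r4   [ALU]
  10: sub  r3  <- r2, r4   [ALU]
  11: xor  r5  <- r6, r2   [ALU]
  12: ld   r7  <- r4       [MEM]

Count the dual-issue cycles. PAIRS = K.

  cy0 -> i0 (xor.ALU) RAW r2
  cy1 -> i1 (mul.MUL) WAW r6
  cy2 -> i2+i3 (sll.ALU ld.MEM) dual
  cy3 -> i4 (mulh.MUL) no-port MUL/MUL
  cy4 -> i5+i6 (mul.MUL xor.ALU) dual
  cy5 -> i7 (st.MEM) no-port MEM/MEM
  cy6 -> i8+i9 (st.MEM xor.ALU) dual
  cy7 -> i10+i11 (sub.ALU xor.ALU) dual
  cy8 -> i12 (ld.MEM) tail

PAIRS = 4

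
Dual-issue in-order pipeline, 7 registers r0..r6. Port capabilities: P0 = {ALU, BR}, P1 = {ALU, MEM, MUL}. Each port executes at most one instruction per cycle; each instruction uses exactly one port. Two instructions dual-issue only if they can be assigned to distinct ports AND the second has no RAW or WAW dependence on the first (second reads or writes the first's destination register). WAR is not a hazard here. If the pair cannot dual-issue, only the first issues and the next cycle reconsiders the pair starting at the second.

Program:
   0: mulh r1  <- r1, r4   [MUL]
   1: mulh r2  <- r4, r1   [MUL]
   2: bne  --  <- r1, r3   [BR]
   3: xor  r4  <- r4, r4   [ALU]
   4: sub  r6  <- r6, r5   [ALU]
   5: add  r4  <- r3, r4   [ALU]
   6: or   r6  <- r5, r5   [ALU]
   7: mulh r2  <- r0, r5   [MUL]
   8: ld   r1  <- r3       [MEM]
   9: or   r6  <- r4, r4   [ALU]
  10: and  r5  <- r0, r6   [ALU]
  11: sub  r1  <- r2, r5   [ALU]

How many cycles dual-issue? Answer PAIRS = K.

[0] i0  mulh.MUL  -- no-port MUL/MUL
[1] i1,i2  mulh.MUL;bne.BR  -- pair
[2] i3,i4  xor.ALU;sub.ALU  -- pair
[3] i5,i6  add.ALU;or.ALU  -- pair
[4] i7  mulh.MUL  -- no-port MUL/MEM
[5] i8,i9  ld.MEM;or.ALU  -- pair
[6] i10  and.ALU  -- RAW r5
[7] i11  sub.ALU  -- tail

PAIRS = 4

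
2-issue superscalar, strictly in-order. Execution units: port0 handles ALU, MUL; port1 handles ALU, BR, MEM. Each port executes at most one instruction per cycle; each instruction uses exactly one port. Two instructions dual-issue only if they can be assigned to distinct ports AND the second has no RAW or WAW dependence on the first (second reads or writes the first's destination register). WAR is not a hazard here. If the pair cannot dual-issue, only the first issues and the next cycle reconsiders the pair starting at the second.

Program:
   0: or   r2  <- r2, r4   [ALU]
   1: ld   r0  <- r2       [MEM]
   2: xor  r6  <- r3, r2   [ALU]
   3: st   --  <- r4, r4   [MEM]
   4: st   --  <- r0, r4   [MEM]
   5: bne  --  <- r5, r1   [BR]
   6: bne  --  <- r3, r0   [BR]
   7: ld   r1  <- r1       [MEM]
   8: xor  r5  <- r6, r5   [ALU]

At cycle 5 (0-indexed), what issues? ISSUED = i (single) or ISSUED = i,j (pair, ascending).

t=0 i0:or ; RAW r2
t=1 i1,i2:ld;xor ; 2-wide
t=2 i3:st ; no-port MEM/MEM
t=3 i4:st ; no-port MEM/BR
t=4 i5:bne ; no-port BR/BR
t=5 i6:bne ; no-port BR/MEM
t=6 i7,i8:ld;xor ; 2-wide

ISSUED = 6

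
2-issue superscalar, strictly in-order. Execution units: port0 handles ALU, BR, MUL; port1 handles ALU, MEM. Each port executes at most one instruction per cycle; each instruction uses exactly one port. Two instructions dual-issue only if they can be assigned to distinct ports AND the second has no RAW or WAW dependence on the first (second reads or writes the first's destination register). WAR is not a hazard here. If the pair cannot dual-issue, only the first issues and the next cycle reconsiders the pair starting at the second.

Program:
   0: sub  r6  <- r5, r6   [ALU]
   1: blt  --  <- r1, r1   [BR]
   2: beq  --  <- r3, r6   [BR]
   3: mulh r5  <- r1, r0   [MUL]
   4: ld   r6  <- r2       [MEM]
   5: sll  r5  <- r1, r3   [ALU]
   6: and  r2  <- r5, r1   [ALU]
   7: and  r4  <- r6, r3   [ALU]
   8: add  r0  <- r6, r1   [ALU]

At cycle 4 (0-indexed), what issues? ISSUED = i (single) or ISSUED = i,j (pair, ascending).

c0: i0/i1 sub+blt  dual
c1: i2 beq  no-port BR/MUL
c2: i3/i4 mulh+ld  dual
c3: i5 sll  RAW r5
c4: i6/i7 and+and  dual
c5: i8 add  tail

ISSUED = 6,7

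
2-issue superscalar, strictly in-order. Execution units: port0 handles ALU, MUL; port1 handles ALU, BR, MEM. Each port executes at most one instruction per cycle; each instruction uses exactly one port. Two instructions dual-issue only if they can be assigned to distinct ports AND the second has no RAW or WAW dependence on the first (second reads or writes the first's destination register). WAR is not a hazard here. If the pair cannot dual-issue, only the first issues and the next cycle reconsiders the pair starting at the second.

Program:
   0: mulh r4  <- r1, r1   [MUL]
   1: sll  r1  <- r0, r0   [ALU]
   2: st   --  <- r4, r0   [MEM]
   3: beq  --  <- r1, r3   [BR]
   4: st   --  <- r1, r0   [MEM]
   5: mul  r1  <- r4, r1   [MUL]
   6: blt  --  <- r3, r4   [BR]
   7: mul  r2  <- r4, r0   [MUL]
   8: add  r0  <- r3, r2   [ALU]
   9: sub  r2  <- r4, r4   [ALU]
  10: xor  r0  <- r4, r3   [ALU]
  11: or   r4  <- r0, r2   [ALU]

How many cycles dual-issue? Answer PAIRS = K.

0. mulh/sll @i0&i1  | 2-wide
1. st @i2  | no-port MEM/BR
2. beq @i3  | no-port BR/MEM
3. st/mul @i4&i5  | 2-wide
4. blt/mul @i6&i7  | 2-wide
5. add/sub @i8&i9  | 2-wide
6. xor @i10  | RAW r0
7. or @i11  | tail

PAIRS = 4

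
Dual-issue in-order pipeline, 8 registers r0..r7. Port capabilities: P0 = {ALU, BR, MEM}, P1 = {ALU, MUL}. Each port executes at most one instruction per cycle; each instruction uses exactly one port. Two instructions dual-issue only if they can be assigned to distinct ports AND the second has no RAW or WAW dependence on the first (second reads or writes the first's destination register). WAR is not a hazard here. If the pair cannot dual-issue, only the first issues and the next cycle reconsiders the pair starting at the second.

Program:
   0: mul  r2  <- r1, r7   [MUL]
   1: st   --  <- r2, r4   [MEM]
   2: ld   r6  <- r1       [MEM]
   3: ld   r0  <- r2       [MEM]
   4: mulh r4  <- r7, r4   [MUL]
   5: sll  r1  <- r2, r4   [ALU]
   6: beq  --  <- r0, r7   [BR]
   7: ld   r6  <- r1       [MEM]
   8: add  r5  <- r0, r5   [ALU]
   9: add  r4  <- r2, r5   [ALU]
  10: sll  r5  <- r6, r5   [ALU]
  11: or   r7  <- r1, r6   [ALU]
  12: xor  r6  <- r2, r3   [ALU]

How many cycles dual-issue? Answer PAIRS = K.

PAIRS = 5

t=0 i0:mul.MUL ; RAW r2
t=1 i1:st.MEM ; no-port MEM/MEM
t=2 i2:ld.MEM ; no-port MEM/MEM
t=3 i3&i4:ld.MEM mulh.MUL ; 2-wide
t=4 i5&i6:sll.ALU beq.BR ; 2-wide
t=5 i7&i8:ld.MEM add.ALU ; 2-wide
t=6 i9&i10:add.ALU sll.ALU ; 2-wide
t=7 i11&i12:or.ALU xor.ALU ; 2-wide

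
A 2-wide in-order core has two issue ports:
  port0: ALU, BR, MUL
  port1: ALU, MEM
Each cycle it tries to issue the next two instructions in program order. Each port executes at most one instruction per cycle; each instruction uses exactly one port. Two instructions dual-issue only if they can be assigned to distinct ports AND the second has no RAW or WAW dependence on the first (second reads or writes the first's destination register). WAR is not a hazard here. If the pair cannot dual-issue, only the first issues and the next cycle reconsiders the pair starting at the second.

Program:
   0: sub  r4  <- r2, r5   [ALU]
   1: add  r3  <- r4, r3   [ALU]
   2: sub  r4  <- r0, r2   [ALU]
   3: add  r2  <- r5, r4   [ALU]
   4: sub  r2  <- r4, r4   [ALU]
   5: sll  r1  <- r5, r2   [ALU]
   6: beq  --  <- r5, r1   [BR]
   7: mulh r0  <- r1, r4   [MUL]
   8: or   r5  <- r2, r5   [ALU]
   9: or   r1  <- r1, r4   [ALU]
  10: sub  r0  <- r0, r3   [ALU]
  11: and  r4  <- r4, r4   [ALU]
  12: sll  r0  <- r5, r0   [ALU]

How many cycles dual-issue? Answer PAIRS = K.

#0 head=0: sub.ALU i0 RAW r4
#1 head=1: add.ALU sub.ALU i1+i2 2-wide
#2 head=3: add.ALU i3 WAW r2
#3 head=4: sub.ALU i4 RAW r2
#4 head=5: sll.ALU i5 RAW r1
#5 head=6: beq.BR i6 no-port BR/MUL
#6 head=7: mulh.MUL or.ALU i7+i8 2-wide
#7 head=9: or.ALU sub.ALU i9+i10 2-wide
#8 head=11: and.ALU sll.ALU i11+i12 2-wide

PAIRS = 4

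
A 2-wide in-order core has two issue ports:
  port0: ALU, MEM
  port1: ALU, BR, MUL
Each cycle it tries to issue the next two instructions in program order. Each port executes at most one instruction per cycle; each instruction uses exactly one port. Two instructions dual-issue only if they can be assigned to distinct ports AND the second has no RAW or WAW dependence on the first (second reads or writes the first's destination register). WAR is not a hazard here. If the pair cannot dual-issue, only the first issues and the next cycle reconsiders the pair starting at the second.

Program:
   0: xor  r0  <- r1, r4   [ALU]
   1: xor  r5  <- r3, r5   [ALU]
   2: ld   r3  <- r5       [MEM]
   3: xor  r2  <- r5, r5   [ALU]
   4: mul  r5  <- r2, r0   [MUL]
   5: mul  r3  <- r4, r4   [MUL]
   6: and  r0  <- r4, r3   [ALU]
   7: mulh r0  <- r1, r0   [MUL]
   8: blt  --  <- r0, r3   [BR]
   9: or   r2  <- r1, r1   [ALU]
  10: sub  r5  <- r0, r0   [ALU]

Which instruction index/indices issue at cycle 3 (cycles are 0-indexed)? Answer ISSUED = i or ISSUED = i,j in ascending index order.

ISSUED = 5

0. xor;xor @i0/i1  | pair
1. ld;xor @i2/i3  | pair
2. mul @i4  | no-port MUL/MUL
3. mul @i5  | RAW r3
4. and @i6  | RAW+WAW r0
5. mulh @i7  | no-port MUL/BR
6. blt;or @i8/i9  | pair
7. sub @i10  | tail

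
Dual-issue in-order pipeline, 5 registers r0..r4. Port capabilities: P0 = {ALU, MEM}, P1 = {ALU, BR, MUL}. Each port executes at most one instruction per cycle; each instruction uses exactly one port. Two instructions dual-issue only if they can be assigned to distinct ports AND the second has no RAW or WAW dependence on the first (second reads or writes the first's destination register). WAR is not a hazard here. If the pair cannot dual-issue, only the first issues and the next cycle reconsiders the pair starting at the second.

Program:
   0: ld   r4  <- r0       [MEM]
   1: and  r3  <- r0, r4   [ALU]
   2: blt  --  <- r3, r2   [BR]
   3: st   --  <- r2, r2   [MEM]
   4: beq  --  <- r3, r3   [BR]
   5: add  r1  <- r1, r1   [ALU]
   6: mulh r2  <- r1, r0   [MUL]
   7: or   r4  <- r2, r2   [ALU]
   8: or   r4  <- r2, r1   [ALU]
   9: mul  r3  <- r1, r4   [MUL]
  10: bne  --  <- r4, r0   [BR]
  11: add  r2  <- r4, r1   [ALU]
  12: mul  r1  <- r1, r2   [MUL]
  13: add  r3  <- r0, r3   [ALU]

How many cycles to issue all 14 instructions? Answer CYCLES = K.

CYCLES = 10

t=0 i0:ld ; RAW r4
t=1 i1:and ; RAW r3
t=2 i2,i3:blt;st ; 2-wide
t=3 i4,i5:beq;add ; 2-wide
t=4 i6:mulh ; RAW r2
t=5 i7:or ; WAW r4
t=6 i8:or ; RAW r4
t=7 i9:mul ; no-port MUL/BR
t=8 i10,i11:bne;add ; 2-wide
t=9 i12,i13:mul;add ; 2-wide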